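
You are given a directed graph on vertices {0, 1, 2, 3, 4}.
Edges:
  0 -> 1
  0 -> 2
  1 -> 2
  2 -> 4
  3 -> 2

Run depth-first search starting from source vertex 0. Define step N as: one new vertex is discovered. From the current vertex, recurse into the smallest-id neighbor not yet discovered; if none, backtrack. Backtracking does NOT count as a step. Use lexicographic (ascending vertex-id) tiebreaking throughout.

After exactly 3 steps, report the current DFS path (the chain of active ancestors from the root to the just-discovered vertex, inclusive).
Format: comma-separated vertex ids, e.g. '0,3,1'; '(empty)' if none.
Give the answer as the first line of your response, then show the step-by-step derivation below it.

0,1,2

step 1: discover 0; path=0; order=0
step 2: discover 1; path=0>1; order=0,1
step 3: discover 2; path=0>1>2; order=0,1,2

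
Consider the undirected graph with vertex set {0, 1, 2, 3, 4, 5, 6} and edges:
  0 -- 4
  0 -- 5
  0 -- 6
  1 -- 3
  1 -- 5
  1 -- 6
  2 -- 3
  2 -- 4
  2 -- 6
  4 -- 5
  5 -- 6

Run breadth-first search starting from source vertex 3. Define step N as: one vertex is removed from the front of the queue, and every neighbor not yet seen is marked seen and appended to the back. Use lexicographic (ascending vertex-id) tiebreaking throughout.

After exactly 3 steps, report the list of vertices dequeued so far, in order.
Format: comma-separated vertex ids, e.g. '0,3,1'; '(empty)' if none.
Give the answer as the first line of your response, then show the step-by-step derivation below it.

3,1,2

step 1: dequeue 3; queue=[1,2]; order=3
step 2: dequeue 1; queue=[2,5,6]; order=3,1
step 3: dequeue 2; queue=[5,6,4]; order=3,1,2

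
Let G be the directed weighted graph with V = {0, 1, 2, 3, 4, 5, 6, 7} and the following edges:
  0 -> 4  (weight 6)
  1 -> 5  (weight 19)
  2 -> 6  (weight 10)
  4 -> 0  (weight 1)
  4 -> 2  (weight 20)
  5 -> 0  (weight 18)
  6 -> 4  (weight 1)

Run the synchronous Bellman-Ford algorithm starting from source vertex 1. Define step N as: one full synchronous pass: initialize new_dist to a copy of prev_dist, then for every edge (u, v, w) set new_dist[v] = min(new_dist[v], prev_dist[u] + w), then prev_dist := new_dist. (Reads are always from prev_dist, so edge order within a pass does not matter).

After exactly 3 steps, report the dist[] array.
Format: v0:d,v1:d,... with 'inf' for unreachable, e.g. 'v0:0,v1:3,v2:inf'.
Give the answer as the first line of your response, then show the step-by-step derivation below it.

v0:37,v1:0,v2:inf,v3:inf,v4:43,v5:19,v6:inf,v7:inf

step 1: dist = v0:inf,v1:0,v2:inf,v3:inf,v4:inf,v5:19,v6:inf,v7:inf
step 2: dist = v0:37,v1:0,v2:inf,v3:inf,v4:inf,v5:19,v6:inf,v7:inf
step 3: dist = v0:37,v1:0,v2:inf,v3:inf,v4:43,v5:19,v6:inf,v7:inf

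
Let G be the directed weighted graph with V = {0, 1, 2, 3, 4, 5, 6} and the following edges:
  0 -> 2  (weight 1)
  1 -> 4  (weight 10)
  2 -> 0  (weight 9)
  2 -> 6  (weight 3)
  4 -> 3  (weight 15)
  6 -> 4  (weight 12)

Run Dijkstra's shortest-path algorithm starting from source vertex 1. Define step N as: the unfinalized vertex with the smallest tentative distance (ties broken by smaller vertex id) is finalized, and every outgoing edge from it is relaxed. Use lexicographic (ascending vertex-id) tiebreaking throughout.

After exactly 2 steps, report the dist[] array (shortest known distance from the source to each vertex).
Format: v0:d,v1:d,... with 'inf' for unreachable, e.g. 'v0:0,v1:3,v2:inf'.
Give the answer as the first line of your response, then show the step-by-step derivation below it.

v0:inf,v1:0,v2:inf,v3:25,v4:10,v5:inf,v6:inf

step 1: dist = v0:inf,v1:0,v2:inf,v3:inf,v4:10,v5:inf,v6:inf
step 2: dist = v0:inf,v1:0,v2:inf,v3:25,v4:10,v5:inf,v6:inf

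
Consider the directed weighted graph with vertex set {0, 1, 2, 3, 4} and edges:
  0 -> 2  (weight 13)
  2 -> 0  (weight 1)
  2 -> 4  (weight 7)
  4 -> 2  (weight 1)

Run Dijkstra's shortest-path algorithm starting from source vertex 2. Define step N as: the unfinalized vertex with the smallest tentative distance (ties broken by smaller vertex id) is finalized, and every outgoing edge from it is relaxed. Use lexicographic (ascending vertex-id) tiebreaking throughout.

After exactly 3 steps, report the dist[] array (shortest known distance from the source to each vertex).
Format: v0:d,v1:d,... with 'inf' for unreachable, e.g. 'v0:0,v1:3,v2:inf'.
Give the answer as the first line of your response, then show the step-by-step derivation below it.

v0:1,v1:inf,v2:0,v3:inf,v4:7

step 1: dist = v0:1,v1:inf,v2:0,v3:inf,v4:7
step 2: dist = v0:1,v1:inf,v2:0,v3:inf,v4:7
step 3: dist = v0:1,v1:inf,v2:0,v3:inf,v4:7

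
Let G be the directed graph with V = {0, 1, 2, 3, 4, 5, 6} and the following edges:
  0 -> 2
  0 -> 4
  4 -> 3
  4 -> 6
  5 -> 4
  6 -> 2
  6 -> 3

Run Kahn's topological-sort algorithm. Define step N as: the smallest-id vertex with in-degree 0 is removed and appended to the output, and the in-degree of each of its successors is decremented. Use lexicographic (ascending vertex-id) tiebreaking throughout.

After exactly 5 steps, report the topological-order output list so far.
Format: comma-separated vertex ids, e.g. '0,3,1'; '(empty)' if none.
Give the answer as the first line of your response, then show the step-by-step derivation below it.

0,1,5,4,6

step 1: output 0; order=[0]; indeg=(0,0,1,2,1,0,1)
step 2: output 1; order=[0,1]; indeg=(0,0,1,2,1,0,1)
step 3: output 5; order=[0,1,5]; indeg=(0,0,1,2,0,0,1)
step 4: output 4; order=[0,1,5,4]; indeg=(0,0,1,1,0,0,0)
step 5: output 6; order=[0,1,5,4,6]; indeg=(0,0,0,0,0,0,0)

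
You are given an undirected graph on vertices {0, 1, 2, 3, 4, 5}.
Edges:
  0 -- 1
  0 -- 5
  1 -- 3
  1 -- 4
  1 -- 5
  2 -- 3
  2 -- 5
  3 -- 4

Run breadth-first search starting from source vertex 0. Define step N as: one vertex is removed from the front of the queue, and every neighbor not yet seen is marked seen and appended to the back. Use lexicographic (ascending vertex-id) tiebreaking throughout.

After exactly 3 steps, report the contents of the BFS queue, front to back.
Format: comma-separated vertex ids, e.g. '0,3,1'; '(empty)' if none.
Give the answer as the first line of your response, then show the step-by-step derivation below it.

3,4,2

step 1: dequeue 0; queue=[1,5]; order=0
step 2: dequeue 1; queue=[5,3,4]; order=0,1
step 3: dequeue 5; queue=[3,4,2]; order=0,1,5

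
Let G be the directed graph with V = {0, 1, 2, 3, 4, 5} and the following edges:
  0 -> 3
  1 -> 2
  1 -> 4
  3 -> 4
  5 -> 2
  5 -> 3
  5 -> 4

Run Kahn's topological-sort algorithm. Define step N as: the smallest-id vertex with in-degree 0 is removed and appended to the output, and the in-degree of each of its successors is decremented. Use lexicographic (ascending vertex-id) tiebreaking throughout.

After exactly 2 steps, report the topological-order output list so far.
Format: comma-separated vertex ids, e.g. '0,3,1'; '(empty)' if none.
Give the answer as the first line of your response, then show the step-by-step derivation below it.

0,1

step 1: output 0; order=[0]; indeg=(0,0,2,1,3,0)
step 2: output 1; order=[0,1]; indeg=(0,0,1,1,2,0)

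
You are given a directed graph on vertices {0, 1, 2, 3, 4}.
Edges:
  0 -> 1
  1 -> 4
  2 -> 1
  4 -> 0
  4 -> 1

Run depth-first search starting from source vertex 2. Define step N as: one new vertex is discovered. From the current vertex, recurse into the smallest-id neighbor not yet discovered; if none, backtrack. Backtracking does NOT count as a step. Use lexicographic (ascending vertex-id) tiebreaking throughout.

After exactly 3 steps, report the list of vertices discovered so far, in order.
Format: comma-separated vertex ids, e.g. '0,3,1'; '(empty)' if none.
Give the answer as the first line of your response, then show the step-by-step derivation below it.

2,1,4

step 1: discover 2; path=2; order=2
step 2: discover 1; path=2>1; order=2,1
step 3: discover 4; path=2>1>4; order=2,1,4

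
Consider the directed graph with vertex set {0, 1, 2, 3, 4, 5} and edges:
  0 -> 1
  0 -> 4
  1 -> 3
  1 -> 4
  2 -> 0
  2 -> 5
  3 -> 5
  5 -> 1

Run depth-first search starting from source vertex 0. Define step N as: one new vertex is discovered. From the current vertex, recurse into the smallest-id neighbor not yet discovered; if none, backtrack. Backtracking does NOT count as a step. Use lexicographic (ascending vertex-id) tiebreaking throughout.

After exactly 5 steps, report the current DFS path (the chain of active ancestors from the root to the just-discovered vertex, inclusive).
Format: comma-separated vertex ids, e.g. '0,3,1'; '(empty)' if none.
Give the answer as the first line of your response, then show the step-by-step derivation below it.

0,1,4

step 1: discover 0; path=0; order=0
step 2: discover 1; path=0>1; order=0,1
step 3: discover 3; path=0>1>3; order=0,1,3
step 4: discover 5; path=0>1>3>5; order=0,1,3,5
step 5: discover 4; path=0>1>4; order=0,1,3,5,4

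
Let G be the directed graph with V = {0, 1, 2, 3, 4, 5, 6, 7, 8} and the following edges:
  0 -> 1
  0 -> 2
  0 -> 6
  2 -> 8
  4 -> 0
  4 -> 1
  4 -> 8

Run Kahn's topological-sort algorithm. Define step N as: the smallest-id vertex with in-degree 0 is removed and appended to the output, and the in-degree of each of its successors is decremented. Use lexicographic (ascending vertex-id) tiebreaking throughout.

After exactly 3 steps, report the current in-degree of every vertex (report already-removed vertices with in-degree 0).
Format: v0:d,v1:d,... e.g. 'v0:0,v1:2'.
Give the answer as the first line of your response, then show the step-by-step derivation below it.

v0:0,v1:0,v2:0,v3:0,v4:0,v5:0,v6:0,v7:0,v8:1

step 1: output 3; order=[3]; indeg=(1,2,1,0,0,0,1,0,2)
step 2: output 4; order=[3,4]; indeg=(0,1,1,0,0,0,1,0,1)
step 3: output 0; order=[3,4,0]; indeg=(0,0,0,0,0,0,0,0,1)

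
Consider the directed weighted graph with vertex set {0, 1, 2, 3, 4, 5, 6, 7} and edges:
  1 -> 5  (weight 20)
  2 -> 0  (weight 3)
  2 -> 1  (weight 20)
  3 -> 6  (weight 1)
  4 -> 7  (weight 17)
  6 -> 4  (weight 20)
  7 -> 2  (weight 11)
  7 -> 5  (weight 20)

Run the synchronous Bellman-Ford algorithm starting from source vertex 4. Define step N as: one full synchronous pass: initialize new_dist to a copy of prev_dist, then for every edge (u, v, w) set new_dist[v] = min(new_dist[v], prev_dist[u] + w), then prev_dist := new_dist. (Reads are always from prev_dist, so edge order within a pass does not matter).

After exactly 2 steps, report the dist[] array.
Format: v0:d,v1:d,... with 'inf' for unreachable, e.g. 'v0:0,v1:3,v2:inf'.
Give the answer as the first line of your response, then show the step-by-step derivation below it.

v0:inf,v1:inf,v2:28,v3:inf,v4:0,v5:37,v6:inf,v7:17

step 1: dist = v0:inf,v1:inf,v2:inf,v3:inf,v4:0,v5:inf,v6:inf,v7:17
step 2: dist = v0:inf,v1:inf,v2:28,v3:inf,v4:0,v5:37,v6:inf,v7:17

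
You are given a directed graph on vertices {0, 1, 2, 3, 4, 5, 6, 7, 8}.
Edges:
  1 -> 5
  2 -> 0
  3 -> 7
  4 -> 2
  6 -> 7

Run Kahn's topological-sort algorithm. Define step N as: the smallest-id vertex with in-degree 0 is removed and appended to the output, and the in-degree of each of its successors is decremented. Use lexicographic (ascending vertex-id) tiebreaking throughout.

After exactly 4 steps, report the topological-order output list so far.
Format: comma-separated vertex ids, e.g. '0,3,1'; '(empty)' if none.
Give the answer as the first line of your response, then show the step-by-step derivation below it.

1,3,4,2

step 1: output 1; order=[1]; indeg=(1,0,1,0,0,0,0,2,0)
step 2: output 3; order=[1,3]; indeg=(1,0,1,0,0,0,0,1,0)
step 3: output 4; order=[1,3,4]; indeg=(1,0,0,0,0,0,0,1,0)
step 4: output 2; order=[1,3,4,2]; indeg=(0,0,0,0,0,0,0,1,0)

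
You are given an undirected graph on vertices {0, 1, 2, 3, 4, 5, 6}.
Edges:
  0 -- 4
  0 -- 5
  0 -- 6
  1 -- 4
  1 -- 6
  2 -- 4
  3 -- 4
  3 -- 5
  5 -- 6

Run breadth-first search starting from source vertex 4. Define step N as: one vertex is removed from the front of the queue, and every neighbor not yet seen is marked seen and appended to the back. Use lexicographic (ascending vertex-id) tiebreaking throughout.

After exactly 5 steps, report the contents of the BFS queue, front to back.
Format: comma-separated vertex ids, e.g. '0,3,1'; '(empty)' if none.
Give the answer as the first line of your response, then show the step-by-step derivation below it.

5,6

step 1: dequeue 4; queue=[0,1,2,3]; order=4
step 2: dequeue 0; queue=[1,2,3,5,6]; order=4,0
step 3: dequeue 1; queue=[2,3,5,6]; order=4,0,1
step 4: dequeue 2; queue=[3,5,6]; order=4,0,1,2
step 5: dequeue 3; queue=[5,6]; order=4,0,1,2,3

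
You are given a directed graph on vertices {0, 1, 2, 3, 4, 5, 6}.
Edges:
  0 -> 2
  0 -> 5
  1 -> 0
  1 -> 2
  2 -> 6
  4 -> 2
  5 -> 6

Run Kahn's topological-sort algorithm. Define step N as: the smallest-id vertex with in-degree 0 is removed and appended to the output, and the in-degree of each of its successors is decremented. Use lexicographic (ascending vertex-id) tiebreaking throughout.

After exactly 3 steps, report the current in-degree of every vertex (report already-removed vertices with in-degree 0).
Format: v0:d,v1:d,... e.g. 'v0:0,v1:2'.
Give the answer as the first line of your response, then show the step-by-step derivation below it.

v0:0,v1:0,v2:1,v3:0,v4:0,v5:0,v6:2

step 1: output 1; order=[1]; indeg=(0,0,2,0,0,1,2)
step 2: output 0; order=[1,0]; indeg=(0,0,1,0,0,0,2)
step 3: output 3; order=[1,0,3]; indeg=(0,0,1,0,0,0,2)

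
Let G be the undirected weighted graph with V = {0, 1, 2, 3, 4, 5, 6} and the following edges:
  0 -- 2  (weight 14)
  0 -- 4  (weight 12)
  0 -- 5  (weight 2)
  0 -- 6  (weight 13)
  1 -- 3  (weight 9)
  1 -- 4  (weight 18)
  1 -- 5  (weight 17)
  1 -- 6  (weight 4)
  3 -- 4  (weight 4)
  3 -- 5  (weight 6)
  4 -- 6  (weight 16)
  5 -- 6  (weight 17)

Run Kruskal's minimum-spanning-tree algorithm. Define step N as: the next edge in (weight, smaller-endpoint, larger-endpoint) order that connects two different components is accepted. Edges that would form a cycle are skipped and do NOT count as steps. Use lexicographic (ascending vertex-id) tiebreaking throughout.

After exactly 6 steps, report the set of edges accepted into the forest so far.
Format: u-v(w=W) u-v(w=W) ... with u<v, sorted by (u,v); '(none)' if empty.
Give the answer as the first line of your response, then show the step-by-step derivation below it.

0-2(w=14) 0-5(w=2) 1-3(w=9) 1-6(w=4) 3-4(w=4) 3-5(w=6)

step 1: add edge 0-5 (w=2); MST = {0-5(w=2)}
step 2: add edge 1-6 (w=4); MST = {0-5(w=2) 1-6(w=4)}
step 3: add edge 3-4 (w=4); MST = {0-5(w=2) 1-6(w=4) 3-4(w=4)}
step 4: add edge 3-5 (w=6); MST = {0-5(w=2) 1-6(w=4) 3-4(w=4) 3-5(w=6)}
step 5: add edge 1-3 (w=9); MST = {0-5(w=2) 1-3(w=9) 1-6(w=4) 3-4(w=4) 3-5(w=6)}
step 6: add edge 0-2 (w=14); MST = {0-2(w=14) 0-5(w=2) 1-3(w=9) 1-6(w=4) 3-4(w=4) 3-5(w=6)}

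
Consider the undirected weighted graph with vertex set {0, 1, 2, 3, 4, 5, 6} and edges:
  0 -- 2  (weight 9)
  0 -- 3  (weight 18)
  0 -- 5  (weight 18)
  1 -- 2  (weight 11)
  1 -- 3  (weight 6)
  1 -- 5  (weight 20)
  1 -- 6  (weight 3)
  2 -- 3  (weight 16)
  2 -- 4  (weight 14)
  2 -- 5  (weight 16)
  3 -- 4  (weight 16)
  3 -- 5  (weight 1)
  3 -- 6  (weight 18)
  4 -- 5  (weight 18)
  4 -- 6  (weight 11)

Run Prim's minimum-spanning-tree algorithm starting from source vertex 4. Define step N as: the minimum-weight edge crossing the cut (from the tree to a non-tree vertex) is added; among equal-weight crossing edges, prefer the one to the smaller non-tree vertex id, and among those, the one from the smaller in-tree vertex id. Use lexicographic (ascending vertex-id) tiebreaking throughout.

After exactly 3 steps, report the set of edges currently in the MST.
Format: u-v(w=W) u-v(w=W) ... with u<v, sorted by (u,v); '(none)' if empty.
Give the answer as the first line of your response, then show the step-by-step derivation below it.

1-3(w=6) 1-6(w=3) 4-6(w=11)

step 1: add edge 4-6 (w=11); MST = {4-6(w=11)}
step 2: add edge 1-6 (w=3); MST = {1-6(w=3) 4-6(w=11)}
step 3: add edge 1-3 (w=6); MST = {1-3(w=6) 1-6(w=3) 4-6(w=11)}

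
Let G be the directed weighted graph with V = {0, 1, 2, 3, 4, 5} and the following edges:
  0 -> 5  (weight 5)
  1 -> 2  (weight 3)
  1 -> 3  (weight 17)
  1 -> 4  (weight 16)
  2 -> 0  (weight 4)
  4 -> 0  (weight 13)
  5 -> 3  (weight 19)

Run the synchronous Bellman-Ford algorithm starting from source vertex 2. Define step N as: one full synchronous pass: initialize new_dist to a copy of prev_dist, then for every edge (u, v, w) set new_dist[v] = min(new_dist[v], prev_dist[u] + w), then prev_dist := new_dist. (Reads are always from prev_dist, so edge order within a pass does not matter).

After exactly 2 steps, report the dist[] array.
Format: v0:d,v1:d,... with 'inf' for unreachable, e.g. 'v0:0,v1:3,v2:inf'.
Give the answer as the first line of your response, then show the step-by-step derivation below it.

v0:4,v1:inf,v2:0,v3:inf,v4:inf,v5:9

step 1: dist = v0:4,v1:inf,v2:0,v3:inf,v4:inf,v5:inf
step 2: dist = v0:4,v1:inf,v2:0,v3:inf,v4:inf,v5:9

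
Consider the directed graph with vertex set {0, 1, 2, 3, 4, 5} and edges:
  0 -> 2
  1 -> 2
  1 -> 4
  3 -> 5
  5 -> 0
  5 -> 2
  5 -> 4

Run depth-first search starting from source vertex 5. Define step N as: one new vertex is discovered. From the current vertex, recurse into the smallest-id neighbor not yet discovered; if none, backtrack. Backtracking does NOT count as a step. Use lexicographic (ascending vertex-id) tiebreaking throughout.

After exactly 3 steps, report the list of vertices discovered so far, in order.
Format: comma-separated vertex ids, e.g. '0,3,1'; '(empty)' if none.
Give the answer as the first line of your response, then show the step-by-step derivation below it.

5,0,2

step 1: discover 5; path=5; order=5
step 2: discover 0; path=5>0; order=5,0
step 3: discover 2; path=5>0>2; order=5,0,2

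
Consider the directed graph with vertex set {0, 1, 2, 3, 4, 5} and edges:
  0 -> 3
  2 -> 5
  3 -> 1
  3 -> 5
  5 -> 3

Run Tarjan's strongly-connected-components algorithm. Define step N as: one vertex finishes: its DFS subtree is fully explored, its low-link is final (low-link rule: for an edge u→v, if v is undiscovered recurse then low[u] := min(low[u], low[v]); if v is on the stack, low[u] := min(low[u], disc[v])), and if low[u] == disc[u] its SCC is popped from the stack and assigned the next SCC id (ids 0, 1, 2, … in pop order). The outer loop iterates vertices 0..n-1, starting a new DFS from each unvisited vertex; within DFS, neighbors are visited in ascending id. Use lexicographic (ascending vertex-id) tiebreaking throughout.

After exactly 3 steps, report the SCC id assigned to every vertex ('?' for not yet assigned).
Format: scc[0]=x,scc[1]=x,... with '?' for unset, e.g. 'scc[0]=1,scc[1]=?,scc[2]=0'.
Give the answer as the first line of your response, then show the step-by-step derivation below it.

scc[0]=?,scc[1]=0,scc[2]=?,scc[3]=1,scc[4]=?,scc[5]=1

step 1: low=(low[0]=0,low[1]=2,low[2]=?,low[3]=1,low[4]=?,low[5]=?); scc=(scc[0]=?,scc[1]=0,scc[2]=?,scc[3]=?,scc[4]=?,scc[5]=?)
step 2: low=(low[0]=0,low[1]=2,low[2]=?,low[3]=1,low[4]=?,low[5]=1); scc=(scc[0]=?,scc[1]=0,scc[2]=?,scc[3]=?,scc[4]=?,scc[5]=?)
step 3: low=(low[0]=0,low[1]=2,low[2]=?,low[3]=1,low[4]=?,low[5]=1); scc=(scc[0]=?,scc[1]=0,scc[2]=?,scc[3]=1,scc[4]=?,scc[5]=1)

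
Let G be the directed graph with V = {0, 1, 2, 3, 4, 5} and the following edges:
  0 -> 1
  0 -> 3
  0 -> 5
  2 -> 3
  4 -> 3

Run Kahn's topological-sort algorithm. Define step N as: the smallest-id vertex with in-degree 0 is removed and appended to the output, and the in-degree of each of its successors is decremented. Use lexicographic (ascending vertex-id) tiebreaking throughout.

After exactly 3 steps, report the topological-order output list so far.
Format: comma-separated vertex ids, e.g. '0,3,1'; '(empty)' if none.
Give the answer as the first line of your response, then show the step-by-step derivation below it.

0,1,2

step 1: output 0; order=[0]; indeg=(0,0,0,2,0,0)
step 2: output 1; order=[0,1]; indeg=(0,0,0,2,0,0)
step 3: output 2; order=[0,1,2]; indeg=(0,0,0,1,0,0)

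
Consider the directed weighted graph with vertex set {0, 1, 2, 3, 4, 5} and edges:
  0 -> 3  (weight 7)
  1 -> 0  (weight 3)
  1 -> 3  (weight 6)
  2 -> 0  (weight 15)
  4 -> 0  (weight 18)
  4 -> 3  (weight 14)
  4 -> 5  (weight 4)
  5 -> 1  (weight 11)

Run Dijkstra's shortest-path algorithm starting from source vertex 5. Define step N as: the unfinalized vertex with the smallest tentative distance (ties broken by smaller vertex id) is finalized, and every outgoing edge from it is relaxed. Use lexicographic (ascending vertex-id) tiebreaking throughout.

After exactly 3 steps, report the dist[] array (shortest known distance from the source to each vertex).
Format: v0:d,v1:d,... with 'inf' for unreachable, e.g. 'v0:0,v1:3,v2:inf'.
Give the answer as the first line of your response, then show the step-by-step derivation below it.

v0:14,v1:11,v2:inf,v3:17,v4:inf,v5:0

step 1: dist = v0:inf,v1:11,v2:inf,v3:inf,v4:inf,v5:0
step 2: dist = v0:14,v1:11,v2:inf,v3:17,v4:inf,v5:0
step 3: dist = v0:14,v1:11,v2:inf,v3:17,v4:inf,v5:0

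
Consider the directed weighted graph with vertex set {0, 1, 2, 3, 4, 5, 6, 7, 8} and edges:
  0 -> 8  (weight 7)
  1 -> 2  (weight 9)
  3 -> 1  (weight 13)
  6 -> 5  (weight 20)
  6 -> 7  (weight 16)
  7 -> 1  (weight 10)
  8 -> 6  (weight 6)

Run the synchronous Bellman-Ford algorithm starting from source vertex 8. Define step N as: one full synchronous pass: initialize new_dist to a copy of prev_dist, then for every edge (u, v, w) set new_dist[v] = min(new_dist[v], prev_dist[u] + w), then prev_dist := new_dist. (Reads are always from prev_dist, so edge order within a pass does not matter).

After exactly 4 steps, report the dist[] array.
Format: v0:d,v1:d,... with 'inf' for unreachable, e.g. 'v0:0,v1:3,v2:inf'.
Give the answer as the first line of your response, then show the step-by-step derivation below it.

v0:inf,v1:32,v2:41,v3:inf,v4:inf,v5:26,v6:6,v7:22,v8:0

step 1: dist = v0:inf,v1:inf,v2:inf,v3:inf,v4:inf,v5:inf,v6:6,v7:inf,v8:0
step 2: dist = v0:inf,v1:inf,v2:inf,v3:inf,v4:inf,v5:26,v6:6,v7:22,v8:0
step 3: dist = v0:inf,v1:32,v2:inf,v3:inf,v4:inf,v5:26,v6:6,v7:22,v8:0
step 4: dist = v0:inf,v1:32,v2:41,v3:inf,v4:inf,v5:26,v6:6,v7:22,v8:0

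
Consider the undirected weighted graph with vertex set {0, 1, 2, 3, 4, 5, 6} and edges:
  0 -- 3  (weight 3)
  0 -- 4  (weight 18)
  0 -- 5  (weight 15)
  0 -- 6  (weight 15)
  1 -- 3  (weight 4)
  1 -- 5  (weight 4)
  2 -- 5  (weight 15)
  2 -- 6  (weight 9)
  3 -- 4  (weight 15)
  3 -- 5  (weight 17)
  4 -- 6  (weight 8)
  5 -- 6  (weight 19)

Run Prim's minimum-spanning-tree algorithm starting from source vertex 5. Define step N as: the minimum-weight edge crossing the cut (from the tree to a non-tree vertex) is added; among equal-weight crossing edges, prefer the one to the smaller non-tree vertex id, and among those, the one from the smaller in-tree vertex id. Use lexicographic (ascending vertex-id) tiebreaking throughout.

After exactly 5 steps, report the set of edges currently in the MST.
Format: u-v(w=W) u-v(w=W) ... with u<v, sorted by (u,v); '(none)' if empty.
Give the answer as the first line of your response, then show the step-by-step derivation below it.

0-3(w=3) 1-3(w=4) 1-5(w=4) 2-5(w=15) 2-6(w=9)

step 1: add edge 1-5 (w=4); MST = {1-5(w=4)}
step 2: add edge 1-3 (w=4); MST = {1-3(w=4) 1-5(w=4)}
step 3: add edge 0-3 (w=3); MST = {0-3(w=3) 1-3(w=4) 1-5(w=4)}
step 4: add edge 2-5 (w=15); MST = {0-3(w=3) 1-3(w=4) 1-5(w=4) 2-5(w=15)}
step 5: add edge 2-6 (w=9); MST = {0-3(w=3) 1-3(w=4) 1-5(w=4) 2-5(w=15) 2-6(w=9)}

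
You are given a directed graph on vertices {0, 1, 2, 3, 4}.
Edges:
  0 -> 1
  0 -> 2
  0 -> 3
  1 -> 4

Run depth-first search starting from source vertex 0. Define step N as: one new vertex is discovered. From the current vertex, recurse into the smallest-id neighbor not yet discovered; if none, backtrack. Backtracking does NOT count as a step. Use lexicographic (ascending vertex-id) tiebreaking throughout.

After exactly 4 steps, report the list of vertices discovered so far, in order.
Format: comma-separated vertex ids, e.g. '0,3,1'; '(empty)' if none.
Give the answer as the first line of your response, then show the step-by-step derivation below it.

0,1,4,2

step 1: discover 0; path=0; order=0
step 2: discover 1; path=0>1; order=0,1
step 3: discover 4; path=0>1>4; order=0,1,4
step 4: discover 2; path=0>2; order=0,1,4,2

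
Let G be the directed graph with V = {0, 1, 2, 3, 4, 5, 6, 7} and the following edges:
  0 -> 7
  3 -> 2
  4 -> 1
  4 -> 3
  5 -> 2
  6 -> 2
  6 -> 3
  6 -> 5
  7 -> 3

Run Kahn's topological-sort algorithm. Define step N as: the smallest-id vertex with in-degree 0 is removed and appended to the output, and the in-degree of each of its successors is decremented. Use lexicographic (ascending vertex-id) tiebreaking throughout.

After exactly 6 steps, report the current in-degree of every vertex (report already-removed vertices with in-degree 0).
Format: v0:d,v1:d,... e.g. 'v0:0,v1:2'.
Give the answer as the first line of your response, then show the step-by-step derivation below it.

v0:0,v1:0,v2:1,v3:0,v4:0,v5:0,v6:0,v7:0

step 1: output 0; order=[0]; indeg=(0,1,3,3,0,1,0,0)
step 2: output 4; order=[0,4]; indeg=(0,0,3,2,0,1,0,0)
step 3: output 1; order=[0,4,1]; indeg=(0,0,3,2,0,1,0,0)
step 4: output 6; order=[0,4,1,6]; indeg=(0,0,2,1,0,0,0,0)
step 5: output 5; order=[0,4,1,6,5]; indeg=(0,0,1,1,0,0,0,0)
step 6: output 7; order=[0,4,1,6,5,7]; indeg=(0,0,1,0,0,0,0,0)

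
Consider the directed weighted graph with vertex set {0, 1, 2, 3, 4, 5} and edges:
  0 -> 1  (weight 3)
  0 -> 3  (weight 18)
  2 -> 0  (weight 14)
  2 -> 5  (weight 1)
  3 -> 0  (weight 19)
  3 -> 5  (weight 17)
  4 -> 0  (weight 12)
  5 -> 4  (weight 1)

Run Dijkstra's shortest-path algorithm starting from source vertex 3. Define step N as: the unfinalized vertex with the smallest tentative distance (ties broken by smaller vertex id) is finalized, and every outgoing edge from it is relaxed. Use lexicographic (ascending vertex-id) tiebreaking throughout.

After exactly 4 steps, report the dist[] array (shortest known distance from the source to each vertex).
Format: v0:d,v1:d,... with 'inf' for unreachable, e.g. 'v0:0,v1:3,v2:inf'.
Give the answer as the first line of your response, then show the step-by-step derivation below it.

v0:19,v1:22,v2:inf,v3:0,v4:18,v5:17

step 1: dist = v0:19,v1:inf,v2:inf,v3:0,v4:inf,v5:17
step 2: dist = v0:19,v1:inf,v2:inf,v3:0,v4:18,v5:17
step 3: dist = v0:19,v1:inf,v2:inf,v3:0,v4:18,v5:17
step 4: dist = v0:19,v1:22,v2:inf,v3:0,v4:18,v5:17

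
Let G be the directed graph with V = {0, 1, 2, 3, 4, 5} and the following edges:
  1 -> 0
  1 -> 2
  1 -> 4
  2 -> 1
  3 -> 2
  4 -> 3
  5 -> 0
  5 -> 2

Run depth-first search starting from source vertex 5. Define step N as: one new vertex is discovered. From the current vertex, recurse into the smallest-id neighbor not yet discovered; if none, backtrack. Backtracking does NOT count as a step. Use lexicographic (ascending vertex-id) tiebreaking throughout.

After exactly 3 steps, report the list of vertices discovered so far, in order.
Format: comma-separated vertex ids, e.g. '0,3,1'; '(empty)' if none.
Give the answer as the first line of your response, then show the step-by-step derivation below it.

5,0,2

step 1: discover 5; path=5; order=5
step 2: discover 0; path=5>0; order=5,0
step 3: discover 2; path=5>2; order=5,0,2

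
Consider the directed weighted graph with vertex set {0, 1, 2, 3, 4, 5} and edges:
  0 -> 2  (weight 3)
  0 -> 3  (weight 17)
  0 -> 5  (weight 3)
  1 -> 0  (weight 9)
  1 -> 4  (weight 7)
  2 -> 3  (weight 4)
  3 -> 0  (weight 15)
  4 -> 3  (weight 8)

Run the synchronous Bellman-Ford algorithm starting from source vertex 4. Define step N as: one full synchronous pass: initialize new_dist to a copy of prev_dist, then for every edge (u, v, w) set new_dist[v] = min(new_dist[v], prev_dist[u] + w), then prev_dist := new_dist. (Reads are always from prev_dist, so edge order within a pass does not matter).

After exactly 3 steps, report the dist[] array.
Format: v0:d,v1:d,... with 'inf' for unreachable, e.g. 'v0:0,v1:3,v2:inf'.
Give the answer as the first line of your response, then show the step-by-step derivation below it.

v0:23,v1:inf,v2:26,v3:8,v4:0,v5:26

step 1: dist = v0:inf,v1:inf,v2:inf,v3:8,v4:0,v5:inf
step 2: dist = v0:23,v1:inf,v2:inf,v3:8,v4:0,v5:inf
step 3: dist = v0:23,v1:inf,v2:26,v3:8,v4:0,v5:26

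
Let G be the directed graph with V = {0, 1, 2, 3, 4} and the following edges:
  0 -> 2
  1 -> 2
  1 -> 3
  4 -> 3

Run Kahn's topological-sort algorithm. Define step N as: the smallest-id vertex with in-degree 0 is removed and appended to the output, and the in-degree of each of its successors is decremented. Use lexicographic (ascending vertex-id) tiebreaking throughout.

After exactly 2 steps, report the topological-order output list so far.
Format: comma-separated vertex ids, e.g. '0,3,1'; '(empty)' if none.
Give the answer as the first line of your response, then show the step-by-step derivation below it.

0,1

step 1: output 0; order=[0]; indeg=(0,0,1,2,0)
step 2: output 1; order=[0,1]; indeg=(0,0,0,1,0)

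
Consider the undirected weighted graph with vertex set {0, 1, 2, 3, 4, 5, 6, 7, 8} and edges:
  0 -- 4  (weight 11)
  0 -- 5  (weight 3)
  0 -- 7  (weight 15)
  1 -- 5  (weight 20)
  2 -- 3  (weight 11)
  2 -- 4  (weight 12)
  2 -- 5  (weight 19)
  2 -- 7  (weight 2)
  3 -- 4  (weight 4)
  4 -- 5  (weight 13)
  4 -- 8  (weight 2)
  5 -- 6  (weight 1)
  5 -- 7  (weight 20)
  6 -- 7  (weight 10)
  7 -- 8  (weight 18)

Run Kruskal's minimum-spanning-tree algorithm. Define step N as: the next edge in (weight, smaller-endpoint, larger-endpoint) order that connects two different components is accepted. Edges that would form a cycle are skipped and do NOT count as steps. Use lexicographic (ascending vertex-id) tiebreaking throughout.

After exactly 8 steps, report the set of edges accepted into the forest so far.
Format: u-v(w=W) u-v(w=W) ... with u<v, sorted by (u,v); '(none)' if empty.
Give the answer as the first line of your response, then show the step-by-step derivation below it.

0-4(w=11) 0-5(w=3) 1-5(w=20) 2-7(w=2) 3-4(w=4) 4-8(w=2) 5-6(w=1) 6-7(w=10)

step 1: add edge 5-6 (w=1); MST = {5-6(w=1)}
step 2: add edge 2-7 (w=2); MST = {2-7(w=2) 5-6(w=1)}
step 3: add edge 4-8 (w=2); MST = {2-7(w=2) 4-8(w=2) 5-6(w=1)}
step 4: add edge 0-5 (w=3); MST = {0-5(w=3) 2-7(w=2) 4-8(w=2) 5-6(w=1)}
step 5: add edge 3-4 (w=4); MST = {0-5(w=3) 2-7(w=2) 3-4(w=4) 4-8(w=2) 5-6(w=1)}
step 6: add edge 6-7 (w=10); MST = {0-5(w=3) 2-7(w=2) 3-4(w=4) 4-8(w=2) 5-6(w=1) 6-7(w=10)}
step 7: add edge 0-4 (w=11); MST = {0-4(w=11) 0-5(w=3) 2-7(w=2) 3-4(w=4) 4-8(w=2) 5-6(w=1) 6-7(w=10)}
step 8: add edge 1-5 (w=20); MST = {0-4(w=11) 0-5(w=3) 1-5(w=20) 2-7(w=2) 3-4(w=4) 4-8(w=2) 5-6(w=1) 6-7(w=10)}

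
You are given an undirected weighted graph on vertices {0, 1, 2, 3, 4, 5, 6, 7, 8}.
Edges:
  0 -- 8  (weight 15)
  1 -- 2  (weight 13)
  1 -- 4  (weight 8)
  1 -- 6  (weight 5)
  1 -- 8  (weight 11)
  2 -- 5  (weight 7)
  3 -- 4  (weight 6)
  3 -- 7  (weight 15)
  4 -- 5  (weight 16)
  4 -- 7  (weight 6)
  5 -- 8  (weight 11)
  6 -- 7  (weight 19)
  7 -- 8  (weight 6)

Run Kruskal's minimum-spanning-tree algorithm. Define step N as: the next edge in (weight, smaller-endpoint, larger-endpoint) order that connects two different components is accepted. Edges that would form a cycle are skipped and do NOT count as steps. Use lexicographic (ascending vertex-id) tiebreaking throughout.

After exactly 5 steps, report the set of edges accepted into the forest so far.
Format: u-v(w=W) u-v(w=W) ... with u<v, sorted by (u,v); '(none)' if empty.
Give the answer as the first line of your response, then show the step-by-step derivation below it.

1-6(w=5) 2-5(w=7) 3-4(w=6) 4-7(w=6) 7-8(w=6)

step 1: add edge 1-6 (w=5); MST = {1-6(w=5)}
step 2: add edge 3-4 (w=6); MST = {1-6(w=5) 3-4(w=6)}
step 3: add edge 4-7 (w=6); MST = {1-6(w=5) 3-4(w=6) 4-7(w=6)}
step 4: add edge 7-8 (w=6); MST = {1-6(w=5) 3-4(w=6) 4-7(w=6) 7-8(w=6)}
step 5: add edge 2-5 (w=7); MST = {1-6(w=5) 2-5(w=7) 3-4(w=6) 4-7(w=6) 7-8(w=6)}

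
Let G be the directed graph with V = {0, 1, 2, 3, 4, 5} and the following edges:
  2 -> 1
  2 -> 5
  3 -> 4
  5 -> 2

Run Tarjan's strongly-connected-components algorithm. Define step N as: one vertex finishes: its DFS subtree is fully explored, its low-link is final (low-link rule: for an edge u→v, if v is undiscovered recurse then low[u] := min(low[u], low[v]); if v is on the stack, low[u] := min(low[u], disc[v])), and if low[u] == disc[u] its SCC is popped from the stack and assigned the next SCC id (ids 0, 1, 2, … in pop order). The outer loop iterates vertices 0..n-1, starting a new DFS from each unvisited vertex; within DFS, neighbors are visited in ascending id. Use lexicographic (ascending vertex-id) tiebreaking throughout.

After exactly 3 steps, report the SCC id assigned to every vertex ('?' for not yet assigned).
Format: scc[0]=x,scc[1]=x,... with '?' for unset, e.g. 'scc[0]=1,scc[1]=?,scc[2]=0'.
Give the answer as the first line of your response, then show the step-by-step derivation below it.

scc[0]=0,scc[1]=1,scc[2]=?,scc[3]=?,scc[4]=?,scc[5]=?

step 1: low=(low[0]=0,low[1]=?,low[2]=?,low[3]=?,low[4]=?,low[5]=?); scc=(scc[0]=0,scc[1]=?,scc[2]=?,scc[3]=?,scc[4]=?,scc[5]=?)
step 2: low=(low[0]=0,low[1]=1,low[2]=?,low[3]=?,low[4]=?,low[5]=?); scc=(scc[0]=0,scc[1]=1,scc[2]=?,scc[3]=?,scc[4]=?,scc[5]=?)
step 3: low=(low[0]=0,low[1]=1,low[2]=2,low[3]=?,low[4]=?,low[5]=2); scc=(scc[0]=0,scc[1]=1,scc[2]=?,scc[3]=?,scc[4]=?,scc[5]=?)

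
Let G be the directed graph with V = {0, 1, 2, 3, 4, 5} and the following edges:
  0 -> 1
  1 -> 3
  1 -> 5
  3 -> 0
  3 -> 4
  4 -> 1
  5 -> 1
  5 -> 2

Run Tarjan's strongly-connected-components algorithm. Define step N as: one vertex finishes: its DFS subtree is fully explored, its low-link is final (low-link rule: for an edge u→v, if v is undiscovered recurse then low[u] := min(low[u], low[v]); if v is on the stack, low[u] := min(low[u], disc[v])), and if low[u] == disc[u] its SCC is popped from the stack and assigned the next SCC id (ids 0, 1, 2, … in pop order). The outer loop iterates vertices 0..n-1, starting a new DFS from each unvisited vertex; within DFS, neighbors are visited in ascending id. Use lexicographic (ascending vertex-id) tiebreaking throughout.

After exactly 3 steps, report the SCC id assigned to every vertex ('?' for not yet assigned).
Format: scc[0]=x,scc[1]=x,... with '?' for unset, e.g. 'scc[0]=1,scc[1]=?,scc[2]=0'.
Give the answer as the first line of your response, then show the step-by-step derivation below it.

scc[0]=?,scc[1]=?,scc[2]=0,scc[3]=?,scc[4]=?,scc[5]=?

step 1: low=(low[0]=0,low[1]=1,low[2]=?,low[3]=0,low[4]=1,low[5]=?); scc=(scc[0]=?,scc[1]=?,scc[2]=?,scc[3]=?,scc[4]=?,scc[5]=?)
step 2: low=(low[0]=0,low[1]=1,low[2]=?,low[3]=0,low[4]=1,low[5]=?); scc=(scc[0]=?,scc[1]=?,scc[2]=?,scc[3]=?,scc[4]=?,scc[5]=?)
step 3: low=(low[0]=0,low[1]=0,low[2]=5,low[3]=0,low[4]=1,low[5]=1); scc=(scc[0]=?,scc[1]=?,scc[2]=0,scc[3]=?,scc[4]=?,scc[5]=?)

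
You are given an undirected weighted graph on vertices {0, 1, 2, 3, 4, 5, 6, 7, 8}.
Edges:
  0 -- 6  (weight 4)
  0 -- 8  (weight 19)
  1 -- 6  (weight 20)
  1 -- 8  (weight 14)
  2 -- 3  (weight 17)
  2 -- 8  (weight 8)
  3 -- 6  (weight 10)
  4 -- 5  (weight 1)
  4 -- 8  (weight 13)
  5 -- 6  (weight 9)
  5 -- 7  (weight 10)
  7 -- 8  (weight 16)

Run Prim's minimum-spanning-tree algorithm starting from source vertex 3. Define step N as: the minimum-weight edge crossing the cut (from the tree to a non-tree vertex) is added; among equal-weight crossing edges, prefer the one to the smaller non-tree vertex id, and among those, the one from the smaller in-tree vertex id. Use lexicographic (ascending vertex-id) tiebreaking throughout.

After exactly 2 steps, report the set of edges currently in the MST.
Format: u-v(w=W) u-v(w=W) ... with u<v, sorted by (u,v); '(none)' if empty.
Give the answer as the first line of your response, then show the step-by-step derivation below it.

0-6(w=4) 3-6(w=10)

step 1: add edge 3-6 (w=10); MST = {3-6(w=10)}
step 2: add edge 0-6 (w=4); MST = {0-6(w=4) 3-6(w=10)}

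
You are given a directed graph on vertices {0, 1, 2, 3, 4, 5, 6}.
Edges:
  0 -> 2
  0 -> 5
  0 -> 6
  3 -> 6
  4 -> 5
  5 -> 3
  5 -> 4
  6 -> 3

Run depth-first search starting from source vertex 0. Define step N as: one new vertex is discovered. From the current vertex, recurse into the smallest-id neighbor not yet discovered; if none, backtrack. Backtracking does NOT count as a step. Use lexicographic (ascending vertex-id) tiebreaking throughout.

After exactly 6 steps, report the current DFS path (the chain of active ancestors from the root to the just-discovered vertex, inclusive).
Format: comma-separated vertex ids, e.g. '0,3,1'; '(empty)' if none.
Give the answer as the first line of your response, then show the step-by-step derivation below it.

0,5,4

step 1: discover 0; path=0; order=0
step 2: discover 2; path=0>2; order=0,2
step 3: discover 5; path=0>5; order=0,2,5
step 4: discover 3; path=0>5>3; order=0,2,5,3
step 5: discover 6; path=0>5>3>6; order=0,2,5,3,6
step 6: discover 4; path=0>5>4; order=0,2,5,3,6,4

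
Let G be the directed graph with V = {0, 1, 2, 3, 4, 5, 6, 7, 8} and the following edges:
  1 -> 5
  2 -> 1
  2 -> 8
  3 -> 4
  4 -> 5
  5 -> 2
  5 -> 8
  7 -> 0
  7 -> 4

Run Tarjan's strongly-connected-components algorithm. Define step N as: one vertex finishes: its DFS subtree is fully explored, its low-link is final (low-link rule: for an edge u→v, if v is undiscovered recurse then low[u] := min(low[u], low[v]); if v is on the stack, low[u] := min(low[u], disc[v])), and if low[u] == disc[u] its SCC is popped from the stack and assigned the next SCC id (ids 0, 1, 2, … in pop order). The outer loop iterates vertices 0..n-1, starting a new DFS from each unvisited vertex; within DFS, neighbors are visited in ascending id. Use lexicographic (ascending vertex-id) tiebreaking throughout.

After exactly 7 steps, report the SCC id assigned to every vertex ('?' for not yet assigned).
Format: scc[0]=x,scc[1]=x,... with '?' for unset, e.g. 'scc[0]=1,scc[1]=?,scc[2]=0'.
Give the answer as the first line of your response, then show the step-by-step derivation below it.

scc[0]=0,scc[1]=2,scc[2]=2,scc[3]=4,scc[4]=3,scc[5]=2,scc[6]=?,scc[7]=?,scc[8]=1

step 1: low=(low[0]=0,low[1]=?,low[2]=?,low[3]=?,low[4]=?,low[5]=?,low[6]=?,low[7]=?,low[8]=?); scc=(scc[0]=0,scc[1]=?,scc[2]=?,scc[3]=?,scc[4]=?,scc[5]=?,scc[6]=?,scc[7]=?,scc[8]=?)
step 2: low=(low[0]=0,low[1]=1,low[2]=1,low[3]=?,low[4]=?,low[5]=2,low[6]=?,low[7]=?,low[8]=4); scc=(scc[0]=0,scc[1]=?,scc[2]=?,scc[3]=?,scc[4]=?,scc[5]=?,scc[6]=?,scc[7]=?,scc[8]=1)
step 3: low=(low[0]=0,low[1]=1,low[2]=1,low[3]=?,low[4]=?,low[5]=2,low[6]=?,low[7]=?,low[8]=4); scc=(scc[0]=0,scc[1]=?,scc[2]=?,scc[3]=?,scc[4]=?,scc[5]=?,scc[6]=?,scc[7]=?,scc[8]=1)
step 4: low=(low[0]=0,low[1]=1,low[2]=1,low[3]=?,low[4]=?,low[5]=1,low[6]=?,low[7]=?,low[8]=4); scc=(scc[0]=0,scc[1]=?,scc[2]=?,scc[3]=?,scc[4]=?,scc[5]=?,scc[6]=?,scc[7]=?,scc[8]=1)
step 5: low=(low[0]=0,low[1]=1,low[2]=1,low[3]=?,low[4]=?,low[5]=1,low[6]=?,low[7]=?,low[8]=4); scc=(scc[0]=0,scc[1]=2,scc[2]=2,scc[3]=?,scc[4]=?,scc[5]=2,scc[6]=?,scc[7]=?,scc[8]=1)
step 6: low=(low[0]=0,low[1]=1,low[2]=1,low[3]=5,low[4]=6,low[5]=1,low[6]=?,low[7]=?,low[8]=4); scc=(scc[0]=0,scc[1]=2,scc[2]=2,scc[3]=?,scc[4]=3,scc[5]=2,scc[6]=?,scc[7]=?,scc[8]=1)
step 7: low=(low[0]=0,low[1]=1,low[2]=1,low[3]=5,low[4]=6,low[5]=1,low[6]=?,low[7]=?,low[8]=4); scc=(scc[0]=0,scc[1]=2,scc[2]=2,scc[3]=4,scc[4]=3,scc[5]=2,scc[6]=?,scc[7]=?,scc[8]=1)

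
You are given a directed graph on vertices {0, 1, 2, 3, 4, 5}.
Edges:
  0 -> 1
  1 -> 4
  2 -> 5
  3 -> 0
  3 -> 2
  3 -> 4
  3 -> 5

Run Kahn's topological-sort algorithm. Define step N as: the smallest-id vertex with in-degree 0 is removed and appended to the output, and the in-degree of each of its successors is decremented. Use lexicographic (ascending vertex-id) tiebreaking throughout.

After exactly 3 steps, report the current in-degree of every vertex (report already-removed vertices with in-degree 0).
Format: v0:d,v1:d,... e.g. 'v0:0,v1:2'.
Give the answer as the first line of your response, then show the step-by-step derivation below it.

v0:0,v1:0,v2:0,v3:0,v4:0,v5:1

step 1: output 3; order=[3]; indeg=(0,1,0,0,1,1)
step 2: output 0; order=[3,0]; indeg=(0,0,0,0,1,1)
step 3: output 1; order=[3,0,1]; indeg=(0,0,0,0,0,1)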